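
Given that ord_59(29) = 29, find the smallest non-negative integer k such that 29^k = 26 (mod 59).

12

Successive powers of 29 modulo 59:
  29^0=1  29^1=29  29^2=15  29^3=22  29^4=48  29^5=35
  29^6=12  29^7=53  29^8=3  29^9=28  29^10=45  29^11=7
  29^12=26
So 29^12 ≡ 26 (mod 59), giving k = 12.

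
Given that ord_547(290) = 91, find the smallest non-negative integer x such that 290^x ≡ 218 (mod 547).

Baby-step giant-step with m = ceil(sqrt(91)) = 10.
Baby table (290^j mod 547 for j=0..9):
  0:1  1:290  2:409  3:458  4:446  5:248  6:263  7:237
  8:355  9:114
Giant step factor: 290^(-10) ≡ 449 (mod 547).
Scan 218·449^i mod 547 for i = 0, 1, …:
  i=0: 218   i=1: 516   i=2: 303   i=3: 391
  i=4: 519   i=5: 9   i=6: 212   i=7: 10
  i=8: 114
Match at i=8, j=9: x = 8·10 + 9 = 89.

89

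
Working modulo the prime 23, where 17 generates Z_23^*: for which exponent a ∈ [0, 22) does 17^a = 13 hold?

2

Successive powers of 17 modulo 23:
  17^0=1  17^1=17  17^2=13
So 17^2 ≡ 13 (mod 23), giving a = 2.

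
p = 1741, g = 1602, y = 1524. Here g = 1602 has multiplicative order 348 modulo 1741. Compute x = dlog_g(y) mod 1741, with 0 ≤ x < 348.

Baby-step giant-step with m = ceil(sqrt(348)) = 19.
Baby table (1602^j mod 1741 for j=0..18):
  0:1  1:1602  2:170  3:744  4:1044  5:1128  6:1639  7:250
  8:70  9:716  10:1454  11:1591  12:1699  13:615  14:1565  15:90
  16:1418  17:1372  18:802
Giant step factor: 1602^(-19) ≡ 806 (mod 1741).
Scan 1524·806^i mod 1741 for i = 0, 1, …:
  i=0: 1524   i=1: 939   i=2: 1240   i=3: 106
  i=4: 127   i=5: 1384   i=6: 1264   i=7: 299
  i=8: 736   i=9: 1276   i=10: 1266   i=11: 170
Match at i=11, j=2: x = 11·19 + 2 = 211.

211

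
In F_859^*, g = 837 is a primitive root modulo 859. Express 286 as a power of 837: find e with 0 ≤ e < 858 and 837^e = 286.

Baby-step giant-step with m = ceil(sqrt(858)) = 30.
Baby table (837^j mod 859 for j=0..29):
  0:1  1:837  2:484  3:519  4:608  5:368  6:494  7:299
  8:294  9:404  10:561  11:543  12:80  13:817  14:65  15:288
  16:536  17:234  18:6  19:727  20:327  21:537  22:212  23:490
  24:387  25:76  26:46  27:706  28:789  29:681
Giant step factor: 837^(-30) ≡ 825 (mod 859).
Scan 286·825^i mod 859 for i = 0, 1, …:
  i=0: 286   i=1: 584   i=2: 760   i=3: 789
Match at i=3, j=28: e = 3·30 + 28 = 118.

118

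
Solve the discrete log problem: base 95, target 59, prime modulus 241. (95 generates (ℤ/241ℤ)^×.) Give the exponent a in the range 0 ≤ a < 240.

106

Baby-step giant-step with m = ceil(sqrt(240)) = 16.
Baby table (95^j mod 241 for j=0..15):
  0:1  1:95  2:108  3:138  4:96  5:203  6:5  7:234
  8:58  9:208  10:239  11:51  12:25  13:206  14:49  15:76
Giant step factor: 95^(-16) ≡ 24 (mod 241).
Scan 59·24^i mod 241 for i = 0, 1, …:
  i=0: 59   i=1: 211   i=2: 3   i=3: 72
  i=4: 41   i=5: 20   i=6: 239
Match at i=6, j=10: a = 6·16 + 10 = 106.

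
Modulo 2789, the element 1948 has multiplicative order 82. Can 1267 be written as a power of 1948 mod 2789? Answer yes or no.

1267 ∈ ⟨1948⟩ iff 1267^82 ≡ 1 (mod 2789), since |⟨1948⟩| = 82.
1267^82 mod 2789 = 1931.
Since 1931 ≠ 1, 1267 does not lie in the subgroup.

no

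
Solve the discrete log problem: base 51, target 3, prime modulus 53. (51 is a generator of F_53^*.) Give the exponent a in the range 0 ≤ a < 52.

Baby-step giant-step with m = ceil(sqrt(52)) = 8.
Baby table (51^j mod 53 for j=0..7):
  0:1  1:51  2:4  3:45  4:16  5:21  6:11  7:31
Giant step factor: 51^(-8) ≡ 47 (mod 53).
Scan 3·47^i mod 53 for i = 0, 1, …:
  i=0: 3   i=1: 35   i=2: 2   i=3: 41
  i=4: 19   i=5: 45
Match at i=5, j=3: a = 5·8 + 3 = 43.

43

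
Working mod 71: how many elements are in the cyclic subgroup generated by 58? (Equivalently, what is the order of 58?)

35

The order of 58 must divide p − 1 = 70 = 2 · 5 · 7.
Divisors: 1, 2, 5, 7, 10, 14, 35, 70.
Check each in increasing order: 58^1 ≡ 58;  58^2 ≡ 27;  58^5 ≡ 37;  58^7 ≡ 5;  58^10 ≡ 20;  58^14 ≡ 25;  58^35 ≡ 1.
Smallest exponent giving 1 is 35.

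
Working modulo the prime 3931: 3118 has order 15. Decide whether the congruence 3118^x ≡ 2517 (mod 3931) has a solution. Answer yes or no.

no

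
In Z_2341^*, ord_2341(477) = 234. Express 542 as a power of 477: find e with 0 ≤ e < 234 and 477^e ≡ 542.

92

Baby-step giant-step with m = ceil(sqrt(234)) = 16.
Baby table (477^j mod 2341 for j=0..15):
  0:1  1:477  2:452  3:232  4:637  5:1860  6:2322  7:301
  8:776  9:274  10:1943  11:2116  12:361  13:1304  14:1643  15:1817
Giant step factor: 477^(-16) ≡ 1316 (mod 2341).
Scan 542·1316^i mod 2341 for i = 0, 1, …:
  i=0: 542   i=1: 1608   i=2: 2205   i=3: 1281
  i=4: 276   i=5: 361
Match at i=5, j=12: e = 5·16 + 12 = 92.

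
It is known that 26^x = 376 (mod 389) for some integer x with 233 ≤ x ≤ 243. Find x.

242

Compute 26^233 mod 389 = 238, then multiply by 26 repeatedly:
  26^233=238  26^234=353  26^235=231  26^236=171  26^237=167
  26^238=63  26^239=82  26^240=187  26^241=194  26^242=376
Found 376 at exponent 242.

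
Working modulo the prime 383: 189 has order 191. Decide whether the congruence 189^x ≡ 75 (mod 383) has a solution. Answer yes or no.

yes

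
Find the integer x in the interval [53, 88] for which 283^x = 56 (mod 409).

77

Compute 283^53 mod 409 = 280, then multiply by 283 repeatedly:
  283^53=280  283^54=303  283^55=268  283^56=179  283^57=350
  283^58=72  283^59=335  283^60=326  283^61=233  283^62=90
  283^63=112  283^64=203  283^65=189  283^66=317  283^67=140
  283^68=356  283^69=134  283^70=294  283^71=175  283^72=36
  283^73=372  283^74=163  283^75=321  283^76=45  283^77=56
Found 56 at exponent 77.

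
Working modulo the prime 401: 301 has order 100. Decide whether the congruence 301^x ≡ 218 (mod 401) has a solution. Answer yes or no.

yes

218 ∈ ⟨301⟩ iff 218^100 ≡ 1 (mod 401), since |⟨301⟩| = 100.
218^100 mod 401 = 1.
Since 1 = 1, 218 lies in the subgroup.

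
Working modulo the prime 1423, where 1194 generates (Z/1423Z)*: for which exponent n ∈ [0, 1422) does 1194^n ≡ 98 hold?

Baby-step giant-step with m = ceil(sqrt(1422)) = 38.
Baby table (1194^j mod 1423 for j=0..37):
  0:1  1:1194  2:1213  3:1131  4:1410  5:131  6:1307  7:950
  8:169  9:1143  10:85  11:457  12:649  13:794  14:318  15:1174
  16:101  17:1062  18:135  19:391  20:110  21:424  22:1091  23:609
  24:1416  25:180  26:47  27:621  28:91  29:506  30:812  31:465
  32:240  33:537  34:828  35:1070  36:1149  37:134
Giant step factor: 1194^(-38) ≡ 902 (mod 1423).
Scan 98·902^i mod 1423 for i = 0, 1, …:
  i=0: 98   i=1: 170   i=2: 1079   i=3: 1349
  i=4: 133   i=5: 434   i=6: 143   i=7: 916
  i=8: 892   i=9: 589     …   i=13: 901
  i=14: 169
Match at i=14, j=8: n = 14·38 + 8 = 540.

540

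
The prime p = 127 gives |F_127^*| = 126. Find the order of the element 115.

The order of 115 must divide p − 1 = 126 = 2 · 3^2 · 7.
Divisors: 1, 2, 3, 6, 7, 9, 14, 18, 21, 42, 63, 126.
Check each in increasing order: 115^1 ≡ 115;  115^2 ≡ 17;  115^3 ≡ 50;  115^6 ≡ 87;  115^7 ≡ 99;  115^9 ≡ 32;  115^14 ≡ 22;  115^18 ≡ 8;  115^21 ≡ 19;  115^42 ≡ 107;  115^63 ≡ 1.
Smallest exponent giving 1 is 63.

63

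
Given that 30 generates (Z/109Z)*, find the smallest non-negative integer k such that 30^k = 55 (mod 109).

75

Baby-step giant-step with m = ceil(sqrt(108)) = 11.
Baby table (30^j mod 109 for j=0..10):
  0:1  1:30  2:28  3:77  4:21  5:85  6:43  7:91
  8:5  9:41  10:31
Giant step factor: 30^(-11) ≡ 47 (mod 109).
Scan 55·47^i mod 109 for i = 0, 1, …:
  i=0: 55   i=1: 78   i=2: 69   i=3: 82
  i=4: 39   i=5: 89   i=6: 41
Match at i=6, j=9: k = 6·11 + 9 = 75.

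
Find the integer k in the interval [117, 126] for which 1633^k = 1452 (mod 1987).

121

Compute 1633^117 mod 1987 = 562, then multiply by 1633 repeatedly:
  1633^117=562  1633^118=1739  1633^119=364  1633^120=299  1633^121=1452
Found 1452 at exponent 121.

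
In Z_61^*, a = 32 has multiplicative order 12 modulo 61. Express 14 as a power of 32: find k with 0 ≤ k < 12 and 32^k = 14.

10

Successive powers of 32 modulo 61:
  32^0=1  32^1=32  32^2=48  32^3=11  32^4=47  32^5=40
  32^6=60  32^7=29  32^8=13  32^9=50  32^10=14
So 32^10 ≡ 14 (mod 61), giving k = 10.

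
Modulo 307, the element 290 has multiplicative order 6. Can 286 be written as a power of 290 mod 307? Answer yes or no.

⟨290⟩ has order 6; its elements mod 307 are {1, 17, 18, 289, 290, 306}.
286 is not in this set.

no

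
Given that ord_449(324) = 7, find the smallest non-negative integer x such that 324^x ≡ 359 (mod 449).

Successive powers of 324 modulo 449:
  324^0=1  324^1=324  324^2=359
So 324^2 ≡ 359 (mod 449), giving x = 2.

2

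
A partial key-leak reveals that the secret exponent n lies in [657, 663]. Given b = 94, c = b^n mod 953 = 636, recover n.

657

Compute 94^657 mod 953 = 636, then multiply by 94 repeatedly:
  94^657=636
Found 636 at exponent 657.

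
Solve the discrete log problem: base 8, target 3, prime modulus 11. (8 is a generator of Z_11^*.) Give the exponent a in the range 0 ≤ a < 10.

Successive powers of 8 modulo 11:
  8^0=1  8^1=8  8^2=9  8^3=6  8^4=4  8^5=10
  8^6=3
So 8^6 ≡ 3 (mod 11), giving a = 6.

6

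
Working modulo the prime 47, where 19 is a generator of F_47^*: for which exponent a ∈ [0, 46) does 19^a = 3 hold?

Baby-step giant-step with m = ceil(sqrt(46)) = 7.
Baby table (19^j mod 47 for j=0..6):
  0:1  1:19  2:32  3:44  4:37  5:45  6:9
Giant step factor: 19^(-7) ≡ 11 (mod 47).
Scan 3·11^i mod 47 for i = 0, 1, …:
  i=0: 3   i=1: 33   i=2: 34   i=3: 45
Match at i=3, j=5: a = 3·7 + 5 = 26.

26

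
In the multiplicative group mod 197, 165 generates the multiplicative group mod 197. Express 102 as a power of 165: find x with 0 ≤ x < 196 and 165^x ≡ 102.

Baby-step giant-step with m = ceil(sqrt(196)) = 14.
Baby table (165^j mod 197 for j=0..13):
  0:1  1:165  2:39  3:131  4:142  5:184  6:22  7:84
  8:70  9:124  10:169  11:108  12:90  13:75
Giant step factor: 165^(-14) ≡ 93 (mod 197).
Scan 102·93^i mod 197 for i = 0, 1, …:
  i=0: 102   i=1: 30   i=2: 32   i=3: 21
  i=4: 180   i=5: 192   i=6: 126   i=7: 95
  i=8: 167   i=9: 165
Match at i=9, j=1: x = 9·14 + 1 = 127.

127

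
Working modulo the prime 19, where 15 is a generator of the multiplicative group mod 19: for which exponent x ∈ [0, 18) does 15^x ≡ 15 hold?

1

Successive powers of 15 modulo 19:
  15^0=1  15^1=15
So 15^1 ≡ 15 (mod 19), giving x = 1.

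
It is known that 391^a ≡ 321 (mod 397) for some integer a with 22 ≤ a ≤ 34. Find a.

28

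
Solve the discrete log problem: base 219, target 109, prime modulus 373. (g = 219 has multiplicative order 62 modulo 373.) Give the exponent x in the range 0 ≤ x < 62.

Successive powers of 219 modulo 373:
  219^0=1  219^1=219  219^2=217  219^3=152  219^4=91  219^5=160
  219^6=351  219^7=31  219^8=75  219^9=13  219^10=236  219^11=210
  219^12=111  219^13=64  219^14=215  219^15=87  219^16=30  219^17=229
  219^18=169  219^19=84  219^20=119  219^21=324  219^22=86  219^23=184
  219^24=12  219^25=17  219^26=366  219^27=332  219^28=346  219^29=55
  219^30=109
So 219^30 ≡ 109 (mod 373), giving x = 30.

30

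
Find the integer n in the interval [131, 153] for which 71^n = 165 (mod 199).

136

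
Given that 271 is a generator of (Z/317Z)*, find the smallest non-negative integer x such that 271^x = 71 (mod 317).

83

Baby-step giant-step with m = ceil(sqrt(316)) = 18.
Baby table (271^j mod 317 for j=0..17):
  0:1  1:271  2:214  3:300  4:148  5:166  6:289  7:20
  8:31  9:159  10:294  11:107  12:150  13:74  14:83  15:303
  16:10  17:174
Giant step factor: 271^(-18) ≡ 4 (mod 317).
Scan 71·4^i mod 317 for i = 0, 1, …:
  i=0: 71   i=1: 284   i=2: 185   i=3: 106
  i=4: 107
Match at i=4, j=11: x = 4·18 + 11 = 83.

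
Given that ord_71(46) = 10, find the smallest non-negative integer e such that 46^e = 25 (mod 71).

6

Successive powers of 46 modulo 71:
  46^0=1  46^1=46  46^2=57  46^3=66  46^4=54  46^5=70
  46^6=25
So 46^6 ≡ 25 (mod 71), giving e = 6.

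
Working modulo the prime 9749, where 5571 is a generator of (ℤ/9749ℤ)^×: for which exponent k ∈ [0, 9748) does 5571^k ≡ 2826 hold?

5916

Baby-step giant-step with m = ceil(sqrt(9748)) = 99.
Baby table (5571^j mod 9749 for j=0..98):
  0:1  1:5571  2:4974  3:3496  4:7463  5:6637  6:6519  7:2324
  8:332  9:7011  10:3787  11:541  12:1470  13:210  14:30  15:1397
  16:2985  17:7390  18:9412  19:4130  20:590  21:1477  22:211  23:5601
  24:6371  25:6481  26:5104  27:6300  28:900  29:2914  30:1809  31:7222
  32:9388  33:6912  34:7951  35:5314  36:6330  37:2297  38:5899  39:9199
  40:6885  41:3769  42:7502  43:9428  44:5525  45:2182  46:8668  47:2631
  48:4554  49:3436  50:4669  51:667  52:1488  53:2998  54:1821  55:5831
  56:833  57:119  58:17  59:6966  60:6566  61:938  62:134  63:5590
  64:3584  65:512  66:5644  67:2199  68:5885  69:9197  70:5492  71:3570
  72:510  73:4251  74:2000  75:8642  76:4020  77:1967  78:281  79:5611
  80:3587  81:7476  82:1068  83:2938  84:8776  85:9610  86:5551  87:793
  88:1506  89:5786  90:3612  91:516  92:8430  93:2597  94:371  95:53
  96:2793  97:399  98:57
Giant step factor: 5571^(-99) ≡ 4276 (mod 9749).
Scan 2826·4276^i mod 9749 for i = 0, 1, …:
  i=0: 2826   i=1: 4965   i=2: 6767   i=3: 660
  i=4: 4699   i=5: 235   i=6: 713   i=7: 7100
  i=8: 1214   i=9: 4596     …   i=58: 4913
  i=59: 8642
Match at i=59, j=75: k = 59·99 + 75 = 5916.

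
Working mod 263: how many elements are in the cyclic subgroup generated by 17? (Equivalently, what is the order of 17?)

131

The order of 17 must divide p − 1 = 262 = 2 · 131.
Divisors: 1, 2, 131, 262.
Check each in increasing order: 17^1 ≡ 17;  17^2 ≡ 26;  17^131 ≡ 1.
Smallest exponent giving 1 is 131.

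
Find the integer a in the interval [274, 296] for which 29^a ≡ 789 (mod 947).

Compute 29^274 mod 947 = 848, then multiply by 29 repeatedly:
  29^274=848  29^275=917  29^276=77  29^277=339  29^278=361
  29^279=52  29^280=561  29^281=170  29^282=195  29^283=920
  29^284=164  29^285=21  29^286=609  29^287=615  29^288=789
Found 789 at exponent 288.

288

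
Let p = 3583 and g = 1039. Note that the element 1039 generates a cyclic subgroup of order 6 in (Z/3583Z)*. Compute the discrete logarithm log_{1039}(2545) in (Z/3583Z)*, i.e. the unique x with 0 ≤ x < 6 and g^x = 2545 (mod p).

5

Successive powers of 1039 modulo 3583:
  1039^0=1  1039^1=1039  1039^2=1038  1039^3=3582  1039^4=2544  1039^5=2545
So 1039^5 ≡ 2545 (mod 3583), giving x = 5.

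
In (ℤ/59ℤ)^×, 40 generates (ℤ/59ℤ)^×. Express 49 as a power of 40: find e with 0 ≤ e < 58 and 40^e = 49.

4

Baby-step giant-step with m = ceil(sqrt(58)) = 8.
Baby table (40^j mod 59 for j=0..7):
  0:1  1:40  2:7  3:44  4:49  5:13  6:48  7:32
Giant step factor: 40^(-8) ≡ 36 (mod 59).
Scan 49·36^i mod 59 for i = 0, 1, …:
  i=0: 49
Match at i=0, j=4: e = 0·8 + 4 = 4.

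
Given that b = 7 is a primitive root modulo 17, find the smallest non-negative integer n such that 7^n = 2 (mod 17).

10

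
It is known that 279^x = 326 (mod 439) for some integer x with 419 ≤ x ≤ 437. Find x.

419

Compute 279^419 mod 439 = 326, then multiply by 279 repeatedly:
  279^419=326
Found 326 at exponent 419.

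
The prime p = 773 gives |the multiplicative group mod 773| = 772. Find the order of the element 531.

The order of 531 must divide p − 1 = 772 = 2^2 · 193.
Divisors: 1, 2, 4, 193, 386, 772.
Check each in increasing order: 531^1 ≡ 531;  531^2 ≡ 589;  531^4 ≡ 617;  531^193 ≡ 456;  531^386 ≡ 772;  531^772 ≡ 1.
Smallest exponent giving 1 is 772.

772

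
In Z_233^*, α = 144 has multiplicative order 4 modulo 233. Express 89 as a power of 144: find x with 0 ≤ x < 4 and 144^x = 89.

3

Successive powers of 144 modulo 233:
  144^0=1  144^1=144  144^2=232  144^3=89
So 144^3 ≡ 89 (mod 233), giving x = 3.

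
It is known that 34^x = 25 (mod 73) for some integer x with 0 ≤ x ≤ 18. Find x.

10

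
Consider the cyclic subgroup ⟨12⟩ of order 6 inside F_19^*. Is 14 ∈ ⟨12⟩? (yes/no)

14 ∈ ⟨12⟩ iff 14^6 ≡ 1 (mod 19), since |⟨12⟩| = 6.
14^6 mod 19 = 7.
Since 7 ≠ 1, 14 does not lie in the subgroup.

no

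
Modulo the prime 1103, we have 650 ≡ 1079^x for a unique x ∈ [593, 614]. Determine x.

607

Compute 1079^593 mod 1103 = 1022, then multiply by 1079 repeatedly:
  1079^593=1022  1079^594=841  1079^595=773  1079^596=199  1079^597=739
  1079^598=1015  1079^599=1009  1079^600=50  1079^601=1006  1079^602=122
  1079^603=381  1079^604=783  1079^605=1062  1079^606=984  1079^607=650
Found 650 at exponent 607.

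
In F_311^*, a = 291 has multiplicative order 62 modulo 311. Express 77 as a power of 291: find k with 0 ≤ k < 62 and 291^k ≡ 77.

47

Baby-step giant-step with m = ceil(sqrt(62)) = 8.
Baby table (291^j mod 311 for j=0..7):
  0:1  1:291  2:89  3:86  4:146  5:190  6:243  7:116
Giant step factor: 291^(-8) ≡ 224 (mod 311).
Scan 77·224^i mod 311 for i = 0, 1, …:
  i=0: 77   i=1: 143   i=2: 310   i=3: 87
  i=4: 206   i=5: 116
Match at i=5, j=7: k = 5·8 + 7 = 47.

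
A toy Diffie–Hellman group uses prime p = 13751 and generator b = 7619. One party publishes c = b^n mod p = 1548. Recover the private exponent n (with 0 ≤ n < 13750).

2862

Baby-step giant-step with m = ceil(sqrt(13750)) = 118.
Baby table (7619^j mod 13751 for j=0..117):
  0:1  1:7619  2:6190  3:9431  4:5814  5:4895  6:2293  7:6597
  8:2638  9:8711  10:6783  11:3419  12:4967  13:821  14:12245  15:7871
  16:1038  17:1697  18:3503  19:12417  20:11994  21:6891  22:1211  23:13439
  24:1795  25:7611  26:242  27:1164  28:12872  29:13387  30:4386  31:2004
  32:4866  33:1358  34:5850  35:4159  36:5117  37:2338  38:5677  39:6168
  40:6825  41:7144  42:3678  43:11895  44:8915  45:7196  46:1087  47:3751
  48:4291  49:7002  50:8109  51:12979  52:3560  53:6668  54:7298  55:8169
  56:2585  57:3683  58:8737  59:12363  60:13098  61:2655  62:724  63:2005
  64:12485  65:7548  66:1530  67:9973  68:10012  69:4631  70:12274  71:8806
  72:1785  73:176  74:7097  75:3111  76:9736  77:5690  78:8958  79:4789
  80:5988  81:10505  82:6775  83:11222  84:10451  85:7879  86:6986  87:9964
  88:10196  89:3925  90:9901  91:11484  92:12734  93:7041  94:2728  95:6871
  96:92  97:13398  98:5689  99:1339  100:12350  101:10308  102:4691  103:1880
  104:8929  105:3854  106:5241  107:12026  108:3181  109:6777  110:12709  111:9080
  112:12990  113:4863  114:6003  115:1031  116:3368  117:1426
Giant step factor: 7619^(-118) ≡ 6709 (mod 13751).
Scan 1548·6709^i mod 13751 for i = 0, 1, …:
  i=0: 1548   i=1: 3527   i=2: 10923   i=3: 3328
  i=4: 9679   i=5: 4189   i=6: 10708   i=7: 4748
  i=8: 7016   i=9: 671     …   i=23: 11247
  i=24: 4386
Match at i=24, j=30: n = 24·118 + 30 = 2862.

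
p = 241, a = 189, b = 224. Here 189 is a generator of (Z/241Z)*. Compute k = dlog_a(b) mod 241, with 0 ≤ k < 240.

93

Baby-step giant-step with m = ceil(sqrt(240)) = 16.
Baby table (189^j mod 241 for j=0..15):
  0:1  1:189  2:53  3:136  4:158  5:219  6:180  7:39
  8:141  9:139  10:2  11:137  12:106  13:31  14:75  15:197
Giant step factor: 189^(-16) ≡ 160 (mod 241).
Scan 224·160^i mod 241 for i = 0, 1, …:
  i=0: 224   i=1: 172   i=2: 46   i=3: 130
  i=4: 74   i=5: 31
Match at i=5, j=13: k = 5·16 + 13 = 93.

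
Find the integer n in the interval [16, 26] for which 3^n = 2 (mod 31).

24

Compute 3^16 mod 31 = 28, then multiply by 3 repeatedly:
  3^16=28  3^17=22  3^18=4  3^19=12  3^20=5
  3^21=15  3^22=14  3^23=11  3^24=2
Found 2 at exponent 24.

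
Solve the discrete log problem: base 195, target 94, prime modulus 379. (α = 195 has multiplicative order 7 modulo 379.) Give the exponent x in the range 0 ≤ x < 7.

Successive powers of 195 modulo 379:
  195^0=1  195^1=195  195^2=125  195^3=119  195^4=86  195^5=94
So 195^5 ≡ 94 (mod 379), giving x = 5.

5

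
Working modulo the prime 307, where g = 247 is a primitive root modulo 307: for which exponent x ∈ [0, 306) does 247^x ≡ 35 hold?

9

Baby-step giant-step with m = ceil(sqrt(306)) = 18.
Baby table (247^j mod 307 for j=0..17):
  0:1  1:247  2:223  3:128  4:302  5:300  6:113  7:281
  8:25  9:35  10:49  11:130  12:182  13:132  14:62  15:271
  16:11  17:261
Giant step factor: 247^(-18) ≡ 102 (mod 307).
Scan 35·102^i mod 307 for i = 0, 1, …:
  i=0: 35
Match at i=0, j=9: x = 0·18 + 9 = 9.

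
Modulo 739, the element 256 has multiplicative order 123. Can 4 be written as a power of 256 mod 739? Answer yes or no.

yes

4 ∈ ⟨256⟩ iff 4^123 ≡ 1 (mod 739), since |⟨256⟩| = 123.
4^123 mod 739 = 1.
Since 1 = 1, 4 lies in the subgroup.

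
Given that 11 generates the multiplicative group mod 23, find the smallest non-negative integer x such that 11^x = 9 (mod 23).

6

Successive powers of 11 modulo 23:
  11^0=1  11^1=11  11^2=6  11^3=20  11^4=13  11^5=5
  11^6=9
So 11^6 ≡ 9 (mod 23), giving x = 6.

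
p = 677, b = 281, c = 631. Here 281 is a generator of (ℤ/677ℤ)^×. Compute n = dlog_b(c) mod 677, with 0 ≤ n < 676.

Baby-step giant-step with m = ceil(sqrt(676)) = 26.
Baby table (281^j mod 677 for j=0..25):
  0:1  1:281  2:429  3:43  4:574  5:168  6:495  7:310
  8:454  9:298  10:467  11:566  12:628  13:448  14:643  15:601
  16:308  17:569  18:117  19:381  20:95  21:292  22:135  23:23
  24:370  25:389
Giant step factor: 281^(-26) ≡ 562 (mod 677).
Scan 631·562^i mod 677 for i = 0, 1, …:
  i=0: 631   i=1: 551   i=2: 273   i=3: 424
  i=4: 661   i=5: 486   i=6: 301   i=7: 589
  i=8: 642   i=9: 640   i=10: 193   i=11: 146
  i=12: 135
Match at i=12, j=22: n = 12·26 + 22 = 334.

334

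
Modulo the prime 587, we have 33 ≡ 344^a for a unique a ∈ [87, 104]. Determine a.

95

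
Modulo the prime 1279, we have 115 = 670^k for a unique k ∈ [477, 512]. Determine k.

500

Compute 670^477 mod 1279 = 342, then multiply by 670 repeatedly:
  670^477=342  670^478=199  670^479=314  670^480=624  670^481=1126
  670^482=1089  670^483=600  670^484=394  670^485=506  670^486=85
  670^487=674  670^488=93  670^489=918  670^490=1140  670^491=237
  670^492=194  670^493=801  670^494=769  670^495=1072  670^496=721
  670^497=887  670^498=834  670^499=1136  670^500=115
Found 115 at exponent 500.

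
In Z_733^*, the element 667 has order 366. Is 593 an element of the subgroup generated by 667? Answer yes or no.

593 ∈ ⟨667⟩ iff 593^366 ≡ 1 (mod 733), since |⟨667⟩| = 366.
593^366 mod 733 = 1.
Since 1 = 1, 593 lies in the subgroup.

yes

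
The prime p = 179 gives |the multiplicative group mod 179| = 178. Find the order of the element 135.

89

The order of 135 must divide p − 1 = 178 = 2 · 89.
Divisors: 1, 2, 89, 178.
Check each in increasing order: 135^1 ≡ 135;  135^2 ≡ 146;  135^89 ≡ 1.
Smallest exponent giving 1 is 89.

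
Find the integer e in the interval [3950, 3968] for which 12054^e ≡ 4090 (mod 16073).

3952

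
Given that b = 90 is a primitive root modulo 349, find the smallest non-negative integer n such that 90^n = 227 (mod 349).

Baby-step giant-step with m = ceil(sqrt(348)) = 19.
Baby table (90^j mod 349 for j=0..18):
  0:1  1:90  2:73  3:288  4:94  5:84  6:231  7:199
  8:111  9:218  10:76  11:209  12:313  13:250  14:164  15:102
  16:106  17:117  18:60
Giant step factor: 90^(-19) ≡ 55 (mod 349).
Scan 227·55^i mod 349 for i = 0, 1, …:
  i=0: 227   i=1: 270   i=2: 192   i=3: 90
Match at i=3, j=1: n = 3·19 + 1 = 58.

58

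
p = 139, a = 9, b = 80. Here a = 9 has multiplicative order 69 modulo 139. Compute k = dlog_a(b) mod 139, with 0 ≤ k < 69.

Baby-step giant-step with m = ceil(sqrt(69)) = 9.
Baby table (9^j mod 139 for j=0..8):
  0:1  1:9  2:81  3:34  4:28  5:113  6:44  7:118
  8:89
Giant step factor: 9^(-9) ≡ 80 (mod 139).
Scan 80·80^i mod 139 for i = 0, 1, …:
  i=0: 80   i=1: 6   i=2: 63   i=3: 36
  i=4: 100   i=5: 77   i=6: 44
Match at i=6, j=6: k = 6·9 + 6 = 60.

60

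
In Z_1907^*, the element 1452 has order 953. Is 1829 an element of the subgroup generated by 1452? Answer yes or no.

1829 ∈ ⟨1452⟩ iff 1829^953 ≡ 1 (mod 1907), since |⟨1452⟩| = 953.
1829^953 mod 1907 = 1.
Since 1 = 1, 1829 lies in the subgroup.

yes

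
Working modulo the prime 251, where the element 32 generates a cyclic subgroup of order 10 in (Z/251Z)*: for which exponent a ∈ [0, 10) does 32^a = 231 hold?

Successive powers of 32 modulo 251:
  32^0=1  32^1=32  32^2=20  32^3=138  32^4=149  32^5=250
  32^6=219  32^7=231
So 32^7 ≡ 231 (mod 251), giving a = 7.

7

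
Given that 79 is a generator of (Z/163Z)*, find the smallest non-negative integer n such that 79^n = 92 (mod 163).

157

Baby-step giant-step with m = ceil(sqrt(162)) = 13.
Baby table (79^j mod 163 for j=0..12):
  0:1  1:79  2:47  3:127  4:90  5:101  6:155  7:20
  8:113  9:125  10:95  11:7  12:64
Giant step factor: 79^(-13) ≡ 109 (mod 163).
Scan 92·109^i mod 163 for i = 0, 1, …:
  i=0: 92   i=1: 85   i=2: 137   i=3: 100
  i=4: 142   i=5: 156   i=6: 52   i=7: 126
  i=8: 42   i=9: 14   i=10: 59   i=11: 74
  i=12: 79
Match at i=12, j=1: n = 12·13 + 1 = 157.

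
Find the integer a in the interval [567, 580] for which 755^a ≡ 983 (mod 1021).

Compute 755^567 mod 1021 = 146, then multiply by 755 repeatedly:
  755^567=146  755^568=983
Found 983 at exponent 568.

568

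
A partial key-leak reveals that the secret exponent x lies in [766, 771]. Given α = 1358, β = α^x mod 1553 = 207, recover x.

Compute 1358^766 mod 1553 = 207, then multiply by 1358 repeatedly:
  1358^766=207
Found 207 at exponent 766.

766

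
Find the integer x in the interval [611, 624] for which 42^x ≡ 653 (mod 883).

620

Compute 42^611 mod 883 = 633, then multiply by 42 repeatedly:
  42^611=633  42^612=96  42^613=500  42^614=691  42^615=766
  42^616=384  42^617=234  42^618=115  42^619=415  42^620=653
Found 653 at exponent 620.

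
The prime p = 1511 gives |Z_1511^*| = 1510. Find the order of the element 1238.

1510

The order of 1238 must divide p − 1 = 1510 = 2 · 5 · 151.
Divisors: 1, 2, 5, 10, 151, 302, 755, 1510.
Check each in increasing order: 1238^1 ≡ 1238;  1238^2 ≡ 490;  1238^5 ≡ 1391;  1238^10 ≡ 801;  1238^151 ≡ 977;  1238^302 ≡ 1088;  1238^755 ≡ 1510;  1238^1510 ≡ 1.
Smallest exponent giving 1 is 1510.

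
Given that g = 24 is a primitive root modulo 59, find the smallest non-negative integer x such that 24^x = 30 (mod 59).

35

Baby-step giant-step with m = ceil(sqrt(58)) = 8.
Baby table (24^j mod 59 for j=0..7):
  0:1  1:24  2:45  3:18  4:19  5:43  6:29  7:47
Giant step factor: 24^(-8) ≡ 17 (mod 59).
Scan 30·17^i mod 59 for i = 0, 1, …:
  i=0: 30   i=1: 38   i=2: 56   i=3: 8
  i=4: 18
Match at i=4, j=3: x = 4·8 + 3 = 35.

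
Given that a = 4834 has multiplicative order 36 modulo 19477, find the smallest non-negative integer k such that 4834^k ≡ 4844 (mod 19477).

Successive powers of 4834 modulo 19477:
  4834^0=1  4834^1=4834  4834^2=14633  4834^3=14935  4834^4=14028  4834^5=11915
  4834^6=3621  4834^7=13568  4834^8=8653  4834^9=11483  4834^10=18849  4834^11=2660
  4834^12=3620  4834^13=8734  4834^14=13497  4834^15=16025  4834^16=4821  4834^17=10222
  4834^18=19476  4834^19=14643  4834^20=4844
So 4834^20 ≡ 4844 (mod 19477), giving k = 20.

20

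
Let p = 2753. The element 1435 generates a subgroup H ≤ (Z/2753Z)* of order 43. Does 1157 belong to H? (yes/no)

no

1157 ∈ ⟨1435⟩ iff 1157^43 ≡ 1 (mod 2753), since |⟨1435⟩| = 43.
1157^43 mod 2753 = 742.
Since 742 ≠ 1, 1157 does not lie in the subgroup.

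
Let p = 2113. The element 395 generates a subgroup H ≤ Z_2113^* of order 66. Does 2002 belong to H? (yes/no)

yes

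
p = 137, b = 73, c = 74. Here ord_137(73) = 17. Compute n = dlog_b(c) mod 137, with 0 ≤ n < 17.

Successive powers of 73 modulo 137:
  73^0=1  73^1=73  73^2=123  73^3=74
So 73^3 ≡ 74 (mod 137), giving n = 3.

3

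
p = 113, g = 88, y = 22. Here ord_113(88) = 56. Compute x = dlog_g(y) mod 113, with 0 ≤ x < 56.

13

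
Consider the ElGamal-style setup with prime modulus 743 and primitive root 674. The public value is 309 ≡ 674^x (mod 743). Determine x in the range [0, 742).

8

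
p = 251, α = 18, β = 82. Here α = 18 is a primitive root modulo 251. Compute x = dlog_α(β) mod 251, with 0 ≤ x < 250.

117

Baby-step giant-step with m = ceil(sqrt(250)) = 16.
Baby table (18^j mod 251 for j=0..15):
  0:1  1:18  2:73  3:59  4:58  5:40  6:218  7:159
  8:101  9:61  10:94  11:186  12:85  13:24  14:181  15:246
Giant step factor: 18^(-16) ≡ 198 (mod 251).
Scan 82·198^i mod 251 for i = 0, 1, …:
  i=0: 82   i=1: 172   i=2: 171   i=3: 224
  i=4: 176   i=5: 210   i=6: 165   i=7: 40
Match at i=7, j=5: x = 7·16 + 5 = 117.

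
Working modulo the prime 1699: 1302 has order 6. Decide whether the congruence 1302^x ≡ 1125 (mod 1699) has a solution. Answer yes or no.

no

1125 ∈ ⟨1302⟩ iff 1125^6 ≡ 1 (mod 1699), since |⟨1302⟩| = 6.
1125^6 mod 1699 = 1506.
Since 1506 ≠ 1, 1125 does not lie in the subgroup.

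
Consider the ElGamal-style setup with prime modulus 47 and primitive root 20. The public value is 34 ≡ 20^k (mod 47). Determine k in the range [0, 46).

32

Baby-step giant-step with m = ceil(sqrt(46)) = 7.
Baby table (20^j mod 47 for j=0..6):
  0:1  1:20  2:24  3:10  4:12  5:5  6:6
Giant step factor: 20^(-7) ≡ 38 (mod 47).
Scan 34·38^i mod 47 for i = 0, 1, …:
  i=0: 34   i=1: 23   i=2: 28   i=3: 30
  i=4: 12
Match at i=4, j=4: k = 4·7 + 4 = 32.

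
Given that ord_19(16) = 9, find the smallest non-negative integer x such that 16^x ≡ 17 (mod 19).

Successive powers of 16 modulo 19:
  16^0=1  16^1=16  16^2=9  16^3=11  16^4=5  16^5=4
  16^6=7  16^7=17
So 16^7 ≡ 17 (mod 19), giving x = 7.

7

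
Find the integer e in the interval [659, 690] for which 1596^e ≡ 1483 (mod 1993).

673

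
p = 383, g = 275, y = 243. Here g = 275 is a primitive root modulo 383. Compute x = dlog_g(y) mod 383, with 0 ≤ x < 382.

32

Baby-step giant-step with m = ceil(sqrt(382)) = 20.
Baby table (275^j mod 383 for j=0..19):
  0:1  1:275  2:174  3:358  4:19  5:246  6:242  7:291
  8:361  9:78  10:2  11:167  12:348  13:333  14:38  15:109
  16:101  17:199  18:339  19:156
Giant step factor: 275^(-20) ≡ 96 (mod 383).
Scan 243·96^i mod 383 for i = 0, 1, …:
  i=0: 243   i=1: 348
Match at i=1, j=12: x = 1·20 + 12 = 32.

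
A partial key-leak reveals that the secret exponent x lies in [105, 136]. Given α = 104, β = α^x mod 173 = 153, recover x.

Compute 104^105 mod 173 = 19, then multiply by 104 repeatedly:
  104^105=19  104^106=73  104^107=153
Found 153 at exponent 107.

107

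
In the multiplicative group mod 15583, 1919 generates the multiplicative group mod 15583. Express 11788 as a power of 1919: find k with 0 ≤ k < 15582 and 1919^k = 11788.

9148

Baby-step giant-step with m = ceil(sqrt(15582)) = 125.
Baby table (1919^j mod 15583 for j=0..124):
  0:1  1:1919  2:4973  3:6391  4:508  5:8706  6:1838  7:5364
  8:8736  9:12659  10:14307  11:13470  12:12316  13:10576  14:6278  15:1823
  16:7745  17:12056  18:10292  19:6687  20:7544  21:329  22:8031  23:15485
  24:14517  25:11302  26:12585  27:12548  28:3877  29:6872  30:4150  31:937
  32:6058  33:384  34:4495  35:8506  36:7613  37:8076  38:8342  39:4557
  40:2820  41:4279  42:14743  43:8672  44:14507  45:7695  46:9604  47:10970
  48:14380  49:13310  50:1353  51:9629  52:12196  53:14041  54:1672  55:14053
  56:9117  57:11397  58:7894  59:1910  60:3285  61:8383  62:5321  63:4134
  64:1399  65:4405  66:7209  67:11950  68:9457  69:9371  70:167  71:8813
  72:4592  73:7653  74:6921  75:4683  76:10869  77:7557  78:9693  79:10348
  80:5070  81:5538  82:15399  83:5313  84:4365  85:8364  86:26  87:3145
  88:4634  89:10336  90:13208  91:8194  92:1039  93:14800  94:8974  95:1891
  96:13573  97:7394  98:8556  99:10065  100:7398  101:649  102:14374  103:1796
  104:2681  105:2449  106:9148  107:8554  108:6227  109:13035  110:3450  111:13358
  112:15550  113:14588  114:7304  115:7259  116:14402  117:8779  118:1678  119:9984
  120:7789  121:2994  122:10942  123:7397  124:14313
Giant step factor: 1919^(-125) ≡ 6148 (mod 15583).
Scan 11788·6148^i mod 15583 for i = 0, 1, …:
  i=0: 11788   i=1: 11674   i=2: 12037   i=3: 15392
  i=4: 10040   i=5: 1657   i=6: 11537   i=7: 11243
  i=8: 11359   i=9: 7709     …   i=72: 13682
  i=73: 15485
Match at i=73, j=23: k = 73·125 + 23 = 9148.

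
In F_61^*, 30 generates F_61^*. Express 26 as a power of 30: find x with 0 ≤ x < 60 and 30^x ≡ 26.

Baby-step giant-step with m = ceil(sqrt(60)) = 8.
Baby table (30^j mod 61 for j=0..7):
  0:1  1:30  2:46  3:38  4:42  5:40  6:41  7:10
Giant step factor: 30^(-8) ≡ 12 (mod 61).
Scan 26·12^i mod 61 for i = 0, 1, …:
  i=0: 26   i=1: 7   i=2: 23   i=3: 32
  i=4: 18   i=5: 33   i=6: 30
Match at i=6, j=1: x = 6·8 + 1 = 49.

49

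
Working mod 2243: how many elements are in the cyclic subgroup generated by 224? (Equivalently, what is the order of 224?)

2242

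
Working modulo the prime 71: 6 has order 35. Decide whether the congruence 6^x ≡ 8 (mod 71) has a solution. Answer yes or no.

8 ∈ ⟨6⟩ iff 8^35 ≡ 1 (mod 71), since |⟨6⟩| = 35.
8^35 mod 71 = 1.
Since 1 = 1, 8 lies in the subgroup.

yes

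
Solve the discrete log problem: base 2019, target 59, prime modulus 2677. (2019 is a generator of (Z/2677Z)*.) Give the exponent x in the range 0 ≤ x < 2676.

164

Baby-step giant-step with m = ceil(sqrt(2676)) = 52.
Baby table (2019^j mod 2677 for j=0..51):
  0:1  1:2019  2:1967  3:1382  4:824  5:1239  6:1223  7:1043
  8:1695  9:999  10:1200  11:115  12:1963  13:1337  14:987  15:1065
  16:604  17:1441  18:2157  19:2181  20:2451  21:1473  22:2517  23:877
  24:1166  25:1071  26:2010  27:2535  28:2418  29:1771  30:1854  31:780
  32:744  33:339  34:1806  35:240  36:23  37:928  38:2409  39:2339
  40:213  41:1727  42:1359  43:2573  44:1507  45:1561  46:830  47:2645
  48:2317  49:1304  50:1285  51:402
Giant step factor: 2019^(-52) ≡ 2545 (mod 2677).
Scan 59·2545^i mod 2677 for i = 0, 1, …:
  i=0: 59   i=1: 243   i=2: 48   i=3: 1695
Match at i=3, j=8: x = 3·52 + 8 = 164.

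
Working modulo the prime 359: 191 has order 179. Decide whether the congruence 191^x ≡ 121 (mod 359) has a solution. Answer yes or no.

yes

121 ∈ ⟨191⟩ iff 121^179 ≡ 1 (mod 359), since |⟨191⟩| = 179.
121^179 mod 359 = 1.
Since 1 = 1, 121 lies in the subgroup.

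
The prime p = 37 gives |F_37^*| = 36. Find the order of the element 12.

9

The order of 12 must divide p − 1 = 36 = 2^2 · 3^2.
Divisors: 1, 2, 3, 4, 6, 9, 12, 18, 36.
Check each in increasing order: 12^1 ≡ 12;  12^2 ≡ 33;  12^3 ≡ 26;  12^4 ≡ 16;  12^6 ≡ 10;  12^9 ≡ 1.
Smallest exponent giving 1 is 9.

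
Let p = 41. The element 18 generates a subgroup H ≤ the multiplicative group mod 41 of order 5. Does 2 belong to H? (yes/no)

2 ∈ ⟨18⟩ iff 2^5 ≡ 1 (mod 41), since |⟨18⟩| = 5.
2^5 mod 41 = 32.
Since 32 ≠ 1, 2 does not lie in the subgroup.

no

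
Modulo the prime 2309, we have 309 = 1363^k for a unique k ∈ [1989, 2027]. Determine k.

2006

Compute 1363^1989 mod 2309 = 1249, then multiply by 1363 repeatedly:
  1363^1989=1249  1363^1990=654  1363^1991=128  1363^1992=1289  1363^1993=2067
  1363^1994=341  1363^1995=674  1363^1996=1989  1363^1997=241  1363^1998=605
  1363^1999=302  1363^2000=624  1363^2001=800  1363^2002=552  1363^2003=1951
  1363^2004=1554  1363^2005=749  1363^2006=309
Found 309 at exponent 2006.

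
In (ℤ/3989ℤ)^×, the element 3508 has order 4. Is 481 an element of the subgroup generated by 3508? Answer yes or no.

yes

481 ∈ ⟨3508⟩ iff 481^4 ≡ 1 (mod 3989), since |⟨3508⟩| = 4.
481^4 mod 3989 = 1.
Since 1 = 1, 481 lies in the subgroup.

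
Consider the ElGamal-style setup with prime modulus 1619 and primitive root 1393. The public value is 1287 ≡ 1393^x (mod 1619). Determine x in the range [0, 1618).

Baby-step giant-step with m = ceil(sqrt(1618)) = 41.
Baby table (1393^j mod 1619 for j=0..40):
  0:1  1:1393  2:887  3:294  4:1554  5:119  6:629  7:318
  8:987  9:360  10:1209  11:377  12:605  13:885  14:746  15:1399
  16:1150  17:759  18:80  19:1348  20:1343  21:854  22:1276  23:1425
  24:131  25:1155  26:1248  27:1277  28:1199  29:1018  30:1449  31:1183
  32:1396  33:209  34:1336  35:817  36:1543  37:986  38:586  39:322
  40:83
Giant step factor: 1393^(-41) ≡ 824 (mod 1619).
Scan 1287·824^i mod 1619 for i = 0, 1, …:
  i=0: 1287   i=1: 43   i=2: 1433   i=3: 541
  i=4: 559   i=5: 820   i=6: 557   i=7: 791
  i=8: 946   i=9: 765     …   i=28: 530
  i=29: 1209
Match at i=29, j=10: x = 29·41 + 10 = 1199.

1199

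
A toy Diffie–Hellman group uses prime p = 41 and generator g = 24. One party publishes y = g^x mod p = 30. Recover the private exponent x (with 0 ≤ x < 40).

Successive powers of 24 modulo 41:
  24^0=1  24^1=24  24^2=2  24^3=7  24^4=4  24^5=14
  24^6=8  24^7=28  24^8=16  24^9=15  24^10=32  24^11=30
So 24^11 ≡ 30 (mod 41), giving x = 11.

11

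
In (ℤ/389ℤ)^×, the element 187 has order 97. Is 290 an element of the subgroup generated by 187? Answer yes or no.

yes

290 ∈ ⟨187⟩ iff 290^97 ≡ 1 (mod 389), since |⟨187⟩| = 97.
290^97 mod 389 = 1.
Since 1 = 1, 290 lies in the subgroup.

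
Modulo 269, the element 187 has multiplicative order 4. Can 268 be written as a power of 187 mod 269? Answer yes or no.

268 ∈ ⟨187⟩ iff 268^4 ≡ 1 (mod 269), since |⟨187⟩| = 4.
268^4 mod 269 = 1.
Since 1 = 1, 268 lies in the subgroup.

yes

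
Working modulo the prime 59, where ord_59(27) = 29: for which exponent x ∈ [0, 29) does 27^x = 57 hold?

6

Successive powers of 27 modulo 59:
  27^0=1  27^1=27  27^2=21  27^3=36  27^4=28  27^5=48
  27^6=57
So 27^6 ≡ 57 (mod 59), giving x = 6.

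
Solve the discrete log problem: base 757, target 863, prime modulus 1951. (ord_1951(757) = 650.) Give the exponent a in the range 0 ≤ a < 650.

Baby-step giant-step with m = ceil(sqrt(650)) = 26.
Baby table (757^j mod 1951 for j=0..25):
  0:1  1:757  2:1406  3:1047  4:473  5:1028  6:1698  7:1628
  8:1315  9:445  10:1293  11:1350  12:1577  13:1728  14:926  15:573
  16:639  17:1826  18:974  19:1791  20:1793  21:1356  22:266  23:409
  24:1355  25:1460
Giant step factor: 757^(-26) ≡ 1225 (mod 1951).
Scan 863·1225^i mod 1951 for i = 0, 1, …:
  i=0: 863   i=1: 1684   i=2: 693   i=3: 240
  i=4: 1350
Match at i=4, j=11: a = 4·26 + 11 = 115.

115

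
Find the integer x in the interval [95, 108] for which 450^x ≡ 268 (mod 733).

99

Compute 450^95 mod 733 = 700, then multiply by 450 repeatedly:
  450^95=700  450^96=543  450^97=261  450^98=170  450^99=268
Found 268 at exponent 99.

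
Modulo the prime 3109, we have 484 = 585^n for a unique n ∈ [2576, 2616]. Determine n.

2616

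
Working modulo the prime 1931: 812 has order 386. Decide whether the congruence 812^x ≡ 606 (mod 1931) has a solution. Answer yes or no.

606 ∈ ⟨812⟩ iff 606^386 ≡ 1 (mod 1931), since |⟨812⟩| = 386.
606^386 mod 1931 = 1.
Since 1 = 1, 606 lies in the subgroup.

yes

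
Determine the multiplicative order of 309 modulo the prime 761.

76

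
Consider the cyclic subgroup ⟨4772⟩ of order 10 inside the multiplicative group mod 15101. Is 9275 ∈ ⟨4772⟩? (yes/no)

9275 ∈ ⟨4772⟩ iff 9275^10 ≡ 1 (mod 15101), since |⟨4772⟩| = 10.
9275^10 mod 15101 = 1.
Since 1 = 1, 9275 lies in the subgroup.

yes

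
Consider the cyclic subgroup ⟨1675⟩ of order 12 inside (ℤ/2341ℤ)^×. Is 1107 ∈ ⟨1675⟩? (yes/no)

yes

⟨1675⟩ has order 12; its elements mod 2341 are {1, 153, 666, 819, 1106, 1107, 1234, 1235, 1522, 1675, 2188, 2340}.
1107 is in this set.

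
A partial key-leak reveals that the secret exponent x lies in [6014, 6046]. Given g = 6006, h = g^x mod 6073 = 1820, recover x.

6024

Compute 6006^6014 mod 6073 = 1766, then multiply by 6006 repeatedly:
  6006^6014=1766  6006^6015=3138  6006^6016=2309  6006^6017=3195  6006^6018=4563
  6006^6019=4002  6006^6020=5151  6006^6021=1044  6006^6022=2928  6006^6023=4233
  6006^6024=1820
Found 1820 at exponent 6024.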